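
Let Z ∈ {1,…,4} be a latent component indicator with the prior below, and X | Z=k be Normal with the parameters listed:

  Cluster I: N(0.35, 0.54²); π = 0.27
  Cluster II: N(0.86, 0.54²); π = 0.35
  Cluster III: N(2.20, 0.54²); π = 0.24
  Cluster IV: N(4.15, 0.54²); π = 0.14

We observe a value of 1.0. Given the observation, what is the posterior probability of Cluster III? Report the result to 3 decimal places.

Posterior ∝ prior × likelihood, so P(k | x) ∝ π_k f_k(x); normalise over all components.
Normal densities:
  L_I = (1/(0.54·√(2π)))·exp(−(1.0−0.35)²/(2·0.54²)) = 0.738782·exp(-0.72445) = 0.358007
  L_II = (1/(0.54·√(2π)))·exp(−(1.0−0.86)²/(2·0.54²)) = 0.738782·exp(-0.03361) = 0.714366
  L_III = (1/(0.54·√(2π)))·exp(−(1.0−2.20)²/(2·0.54²)) = 0.738782·exp(-2.46914) = 0.0625438
  L_IV = (1/(0.54·√(2π)))·exp(−(1.0−4.15)²/(2·0.54²)) = 0.738782·exp(-17.01389) = 3.01633e-08
Prior × likelihood for each component:
  π_I·L_I = 0.27 × 0.358007 = 0.0966618
  π_II·L_II = 0.35 × 0.714366 = 0.250028
  π_III·L_III = 0.24 × 0.0625438 = 0.0150105
  π_IV·L_IV = 0.14 × 3.01633e-08 = 4.22286e-09
Sum: 0.0966618 + 0.250028 + 0.0150105 + 4.22286e-09 = 0.3617
P(Cluster III | x) = 0.0150105 / 0.3617 ≈ 0.041

0.041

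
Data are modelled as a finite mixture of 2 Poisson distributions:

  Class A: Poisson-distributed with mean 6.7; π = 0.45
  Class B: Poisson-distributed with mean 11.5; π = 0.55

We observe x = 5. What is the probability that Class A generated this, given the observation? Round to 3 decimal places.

0.870

The responsibility of component k is w_k f_k(x) divided by Σ_j w_j f_j(x).
Component likelihoods at x = 5:
  f_A = e^(−6.7)·6.7^5/5! = 0.13849
  f_B = e^(−11.5)·11.5^5/5! = 0.0169794
Unnormalised posteriors:
  w_A·f_A = 0.45 × 0.13849 = 0.0623207
  w_B·f_B = 0.55 × 0.0169794 = 0.00933865
Sum: 0.0623207 + 0.00933865 = 0.0716593
P(Class A | x) ≈ 0.870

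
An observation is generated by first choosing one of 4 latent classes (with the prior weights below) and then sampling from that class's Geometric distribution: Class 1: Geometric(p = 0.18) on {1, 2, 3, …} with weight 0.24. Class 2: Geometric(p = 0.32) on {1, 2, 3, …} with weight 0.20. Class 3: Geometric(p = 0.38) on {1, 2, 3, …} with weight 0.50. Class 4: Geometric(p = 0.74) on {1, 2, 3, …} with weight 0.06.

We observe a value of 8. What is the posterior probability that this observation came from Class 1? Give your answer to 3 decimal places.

Posterior ∝ prior × likelihood, so P(k | x) ∝ w_k f_k(x); normalise over all components.
Geometric probabilities:
  L_1 = 0.18·(1−0.18)^7 = 0.18·0.249285 = 0.0448714
  L_2 = 0.32·(1−0.32)^7 = 0.32·0.0672299 = 0.0215136
  L_3 = 0.38·(1−0.38)^7 = 0.38·0.0352161 = 0.0133821
  L_4 = 0.74·(1−0.74)^7 = 0.74·8.03181e-05 = 5.94354e-05
Prior × likelihood for each component:
  w_1·L_1 = 0.24 × 0.0448714 = 0.0107691
  w_2·L_2 = 0.20 × 0.0215136 = 0.00430271
  w_3·L_3 = 0.50 × 0.0133821 = 0.00669107
  w_4·L_4 = 0.06 × 5.94354e-05 = 3.56612e-06
Evidence: 0.0107691 + 0.00430271 + 0.00669107 + 3.56612e-06 = 0.0217665
Responsibility of Class 1: 0.0107691 / 0.0217665 ≈ 0.495

0.495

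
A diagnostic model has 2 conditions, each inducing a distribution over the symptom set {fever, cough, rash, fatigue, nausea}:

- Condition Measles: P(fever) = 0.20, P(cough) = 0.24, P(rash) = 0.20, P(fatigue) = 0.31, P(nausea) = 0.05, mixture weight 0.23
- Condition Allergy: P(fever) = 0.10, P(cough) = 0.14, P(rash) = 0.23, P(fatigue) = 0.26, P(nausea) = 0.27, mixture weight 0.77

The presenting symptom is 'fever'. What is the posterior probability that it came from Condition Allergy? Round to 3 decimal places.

0.626

Apply Bayes' rule: the posterior for each component is proportional to its prior times its likelihood at x.
Categorical probabilities:
  f_Measles = 0.2
  f_Allergy = 0.1
Unnormalised posteriors:
  w_Measles·f_Measles = 0.23 × 0.2 = 0.046
  w_Allergy·f_Allergy = 0.77 × 0.1 = 0.077
Evidence: 0.046 + 0.077 = 0.123
Responsibility of Condition Allergy: 0.077 / 0.123 ≈ 0.626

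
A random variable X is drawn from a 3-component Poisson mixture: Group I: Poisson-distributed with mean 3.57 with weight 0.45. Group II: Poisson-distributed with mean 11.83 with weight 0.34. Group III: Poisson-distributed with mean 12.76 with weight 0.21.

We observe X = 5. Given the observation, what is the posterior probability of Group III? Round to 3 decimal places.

Apply Bayes' rule: the posterior for each component is proportional to its prior times its likelihood at x.
Component likelihoods at x = 5:
  f_I = 0.136059
  f_II = 0.0140617
  f_III = 0.0080998
Multiply by the mixture weights:
  w_I·f_I = 0.45 × 0.136059 = 0.0612267
  w_II·f_II = 0.34 × 0.0140617 = 0.00478099
  w_III·f_III = 0.21 × 0.0080998 = 0.00170096
Denominator: 0.0612267 + 0.00478099 + 0.00170096 = 0.0677087
P(Group III | x) ≈ 0.025

0.025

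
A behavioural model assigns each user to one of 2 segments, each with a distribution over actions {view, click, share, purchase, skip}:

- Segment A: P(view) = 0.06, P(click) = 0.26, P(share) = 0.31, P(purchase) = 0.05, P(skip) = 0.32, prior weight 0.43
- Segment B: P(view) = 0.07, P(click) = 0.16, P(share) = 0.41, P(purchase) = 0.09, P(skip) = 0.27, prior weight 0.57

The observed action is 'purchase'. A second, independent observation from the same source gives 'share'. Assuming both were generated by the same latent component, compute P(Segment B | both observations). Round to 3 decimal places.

0.759

The responsibility of component k is P(Z=k) f_k(x) divided by Σ_j P(Z=j) f_j(x).
Since both observations come from the same component, the likelihood for component k is f_k(x₁)·f_k(x₂).
  L_A = [0.05] × [0.31] = 0.0155
  L_B = [0.09] × [0.41] = 0.0369
Weight by the priors:
  P(Z=A)·L_A = 0.43 × 0.0155 = 0.006665
  P(Z=B)·L_B = 0.57 × 0.0369 = 0.021033
Normaliser: 0.006665 + 0.021033 = 0.027698
P(Segment B | x₁,x₂) = 0.021033 / 0.027698 ≈ 0.759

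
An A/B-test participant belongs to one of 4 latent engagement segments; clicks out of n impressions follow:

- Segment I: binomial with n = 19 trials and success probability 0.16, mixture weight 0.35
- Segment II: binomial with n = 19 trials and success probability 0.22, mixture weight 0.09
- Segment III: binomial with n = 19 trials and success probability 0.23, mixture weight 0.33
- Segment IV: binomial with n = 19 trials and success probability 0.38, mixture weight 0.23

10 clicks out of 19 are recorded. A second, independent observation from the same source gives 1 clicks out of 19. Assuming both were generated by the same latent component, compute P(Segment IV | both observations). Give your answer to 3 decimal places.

P(component k | x) = P(Z=k)·f_k(x) / marginal(x), where marginal(x) = Σ_j P(Z=j)·f_j(x).
Since both observations come from the same component, the likelihood for component k is f_k(x₁)·f_k(x₂).
  L_I = [C(19,10)·0.16^10·0.84^9 = 92378·1.09951e-08·0.208216 = 0.000211486] × [0.131796] = 2.78729e-05
  L_II = [C(19,10)·0.22^10·0.78^9 = 92378·2.65599e-07·0.106869 = 0.00262209] × [0.0477396] = 0.000125177
  L_III = [C(19,10)·0.23^10·0.77^9 = 92378·4.14265e-07·0.0951517 = 0.00364136] × [0.0395653] = 0.000144071
  L_IV = [C(19,10)·0.38^10·0.62^9 = 92378·6.27821e-05·0.0135371 = 0.0785109] × [0.00132308] = 0.000103877
Weight by the priors:
  P(Z=I)·L_I = 0.35 × 2.78729e-05 = 9.75553e-06
  P(Z=II)·L_II = 0.09 × 0.000125177 = 1.1266e-05
  P(Z=III)·L_III = 0.33 × 0.000144071 = 4.75436e-05
  P(Z=IV)·L_IV = 0.23 × 0.000103877 = 2.38916e-05
Sum: 9.75553e-06 + 1.1266e-05 + 4.75436e-05 + 2.38916e-05 = 9.24567e-05
P(Segment IV | x₁,x₂) ≈ 0.258

0.258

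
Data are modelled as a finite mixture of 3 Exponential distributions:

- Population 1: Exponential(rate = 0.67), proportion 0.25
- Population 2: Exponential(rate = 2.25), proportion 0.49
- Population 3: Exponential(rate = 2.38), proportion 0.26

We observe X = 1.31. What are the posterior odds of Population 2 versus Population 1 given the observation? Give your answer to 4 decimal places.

0.8307

Only the two components matter; the odds are (w_i f_i(x)) / (w_j f_j(x)).
Exponential densities:
  f_1 = 0.67·e^(−0.67·1.31) = 0.67·e^(−0.8777) = 0.278544
  f_2 = 2.25·e^(−2.25·1.31) = 2.25·e^(−2.9475) = 0.118059
  f_3 = 2.38·e^(−2.38·1.31) = 2.38·e^(−3.1178) = 0.105326
Posterior odds = (w_2·f_2) / (w_1·f_1) = (0.49·0.118059) / (0.25·0.278544) = 0.057849 / 0.0696361 ≈ 0.8307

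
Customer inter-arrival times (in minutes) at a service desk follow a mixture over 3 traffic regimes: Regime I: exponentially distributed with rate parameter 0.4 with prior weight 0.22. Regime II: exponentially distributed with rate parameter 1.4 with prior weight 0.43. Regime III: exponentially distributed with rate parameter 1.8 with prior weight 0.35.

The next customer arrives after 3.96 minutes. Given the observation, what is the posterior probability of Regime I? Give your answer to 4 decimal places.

Posterior ∝ prior × likelihood, so P(k | x) ∝ π_k f_k(x); normalise over all components.
Evaluate each component's likelihood at the observed value:
  p_I = 0.0820611
  p_II = 0.00547519
  p_III = 0.00144418
Unnormalised posteriors:
  π_I·p_I = 0.22 × 0.0820611 = 0.0180535
  π_II·p_II = 0.43 × 0.00547519 = 0.00235433
  π_III·p_III = 0.35 × 0.00144418 = 0.000505463
Normaliser: 0.0180535 + 0.00235433 + 0.000505463 = 0.0209132
So the posterior for Regime I is 0.0180535 / 0.0209132 ≈ 0.8633.

0.8633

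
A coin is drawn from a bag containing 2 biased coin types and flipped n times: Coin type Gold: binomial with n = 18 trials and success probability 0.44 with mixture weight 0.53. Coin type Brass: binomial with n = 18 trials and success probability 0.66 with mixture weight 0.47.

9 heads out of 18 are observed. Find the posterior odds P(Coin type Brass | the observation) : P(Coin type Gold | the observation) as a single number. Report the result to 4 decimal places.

Only the two components matter; the odds are (π_i f_i(x)) / (π_j f_j(x)).
Evaluate each component's likelihood at the observed value:
  L_Gold = 0.162773
  L_Brass = 0.0701489
Posterior odds = (π_Brass·L_Brass) / (π_Gold·L_Gold) = (0.47·0.0701489) / (0.53·0.162773) = 0.03297 / 0.0862695 ≈ 0.3822

0.3822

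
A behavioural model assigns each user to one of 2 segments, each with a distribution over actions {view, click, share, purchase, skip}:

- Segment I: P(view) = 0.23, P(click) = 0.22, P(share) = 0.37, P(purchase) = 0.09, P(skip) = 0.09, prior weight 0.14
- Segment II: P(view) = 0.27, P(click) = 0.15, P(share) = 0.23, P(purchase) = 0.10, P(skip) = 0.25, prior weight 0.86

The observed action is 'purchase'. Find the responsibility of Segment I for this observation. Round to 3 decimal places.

The responsibility of component k is w_k f_k(x) divided by Σ_j w_j f_j(x).
Component likelihoods at x = 'purchase':
  p_I = 0.09
  p_II = 0.1
Prior × likelihood for each component:
  w_I·p_I = 0.14 × 0.09 = 0.0126
  w_II·p_II = 0.86 × 0.1 = 0.086
Evidence: 0.0126 + 0.086 = 0.0986
So the posterior for Segment I is 0.0126 / 0.0986 ≈ 0.128.

0.128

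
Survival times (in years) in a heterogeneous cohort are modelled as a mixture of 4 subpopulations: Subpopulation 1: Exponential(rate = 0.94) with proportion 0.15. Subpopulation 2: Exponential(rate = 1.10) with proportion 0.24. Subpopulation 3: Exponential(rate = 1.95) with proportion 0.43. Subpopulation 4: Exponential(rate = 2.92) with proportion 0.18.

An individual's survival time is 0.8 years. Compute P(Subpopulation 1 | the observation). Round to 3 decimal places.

Apply Bayes' rule: the posterior for each component is proportional to its prior times its likelihood at x.
Evaluate each component's likelihood at the observed value:
  L_1 = 0.94·e^(−0.94·0.8) = 0.94·e^(−0.7520) = 0.443137
  L_2 = 1.10·e^(−1.10·0.8) = 1.10·e^(−0.8800) = 0.456261
  L_3 = 1.95·e^(−1.95·0.8) = 1.95·e^(−1.5600) = 0.409765
  L_4 = 2.92·e^(−2.92·0.8) = 2.92·e^(−2.3360) = 0.282404
Prior × likelihood for each component:
  π_1·L_1 = 0.15 × 0.443137 = 0.0664706
  π_2·L_2 = 0.24 × 0.456261 = 0.109503
  π_3·L_3 = 0.43 × 0.409765 = 0.176199
  π_4·L_4 = 0.18 × 0.282404 = 0.0508327
Marginal: 0.0664706 + 0.109503 + 0.176199 + 0.0508327 = 0.403005
P(Subpopulation 1 | the observation) ≈ 0.165

0.165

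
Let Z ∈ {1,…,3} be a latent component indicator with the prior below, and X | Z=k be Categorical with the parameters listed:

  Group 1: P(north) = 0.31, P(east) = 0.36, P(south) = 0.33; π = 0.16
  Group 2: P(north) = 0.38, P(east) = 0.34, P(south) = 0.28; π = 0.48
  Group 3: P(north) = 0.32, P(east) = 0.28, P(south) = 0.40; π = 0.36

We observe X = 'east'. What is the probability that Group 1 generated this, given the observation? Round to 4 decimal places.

P(component k | x) = P(Z=k)·f_k(x) / marginal(x), where marginal(x) = Σ_j P(Z=j)·f_j(x).
Categorical probabilities:
  p_1 = 0.36
  p_2 = 0.34
  p_3 = 0.28
Unnormalised posteriors:
  P(Z=1)·p_1 = 0.16 × 0.36 = 0.0576
  P(Z=2)·p_2 = 0.48 × 0.34 = 0.1632
  P(Z=3)·p_3 = 0.36 × 0.28 = 0.1008
Evidence: 0.0576 + 0.1632 + 0.1008 = 0.3216
So the posterior for Group 1 is 0.0576 / 0.3216 ≈ 0.1791.

0.1791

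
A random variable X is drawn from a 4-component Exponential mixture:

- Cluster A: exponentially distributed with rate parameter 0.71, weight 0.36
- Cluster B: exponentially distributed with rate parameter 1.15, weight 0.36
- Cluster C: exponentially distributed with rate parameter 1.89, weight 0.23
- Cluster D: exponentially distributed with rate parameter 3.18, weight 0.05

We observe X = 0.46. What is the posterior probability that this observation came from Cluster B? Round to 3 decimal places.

Posterior ∝ prior × likelihood, so P(k | x) ∝ π_k f_k(x); normalise over all components.
Component likelihoods at x = 0.46:
  p_A = 0.71·e^(−0.71·0.46) = 0.71·e^(−0.3266) = 0.512174
  p_B = 1.15·e^(−1.15·0.46) = 1.15·e^(−0.5290) = 0.677573
  p_C = 1.89·e^(−1.89·0.46) = 1.89·e^(−0.8694) = 0.792294
  p_D = 3.18·e^(−3.18·0.46) = 3.18·e^(−1.4628) = 0.736446
Weight by the priors:
  π_A·p_A = 0.36 × 0.512174 = 0.184383
  π_B·p_B = 0.36 × 0.677573 = 0.243926
  π_C·p_C = 0.23 × 0.792294 = 0.182228
  π_D·p_D = 0.05 × 0.736446 = 0.0368223
Denominator: 0.184383 + 0.243926 + 0.182228 + 0.0368223 = 0.647359
P(Cluster B | the observation) = 0.243926 / 0.647359 ≈ 0.377

0.377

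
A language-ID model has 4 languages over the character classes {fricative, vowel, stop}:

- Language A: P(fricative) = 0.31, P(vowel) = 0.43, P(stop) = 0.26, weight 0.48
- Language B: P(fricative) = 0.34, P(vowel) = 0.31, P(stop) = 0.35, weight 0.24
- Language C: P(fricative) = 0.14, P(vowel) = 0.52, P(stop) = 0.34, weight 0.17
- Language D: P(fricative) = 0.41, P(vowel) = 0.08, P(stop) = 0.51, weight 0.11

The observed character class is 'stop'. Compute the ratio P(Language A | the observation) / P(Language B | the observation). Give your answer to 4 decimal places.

1.4857

Since P(k|x) ∝ w_k f_k(x), the posterior odds are w_i f_i(x) / (w_j f_j(x)).
Component likelihoods at x = 'stop':
  f_A = P(stop | comp) = 0.26
  f_B = P(stop | comp) = 0.35
  f_C = P(stop | comp) = 0.34
  f_D = P(stop | comp) = 0.51
Posterior odds = (w_A·f_A) / (w_B·f_B) = (0.48·0.26) / (0.24·0.35) = 0.1248 / 0.084 ≈ 1.4857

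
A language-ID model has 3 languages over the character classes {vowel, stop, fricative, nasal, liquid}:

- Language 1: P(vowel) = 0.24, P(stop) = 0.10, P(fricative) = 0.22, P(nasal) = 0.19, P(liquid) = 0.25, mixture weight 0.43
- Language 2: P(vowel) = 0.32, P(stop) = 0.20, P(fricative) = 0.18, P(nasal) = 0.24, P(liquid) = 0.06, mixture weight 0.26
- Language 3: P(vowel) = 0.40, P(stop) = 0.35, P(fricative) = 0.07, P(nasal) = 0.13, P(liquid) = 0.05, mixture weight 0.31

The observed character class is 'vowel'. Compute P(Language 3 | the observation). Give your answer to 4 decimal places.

0.3995

By Bayes' theorem, P(k | x) = π_k f_k(x) / Σ_j π_j f_j(x).
Categorical probabilities:
  p_1 = P(vowel | comp) = 0.24
  p_2 = P(vowel | comp) = 0.32
  p_3 = P(vowel | comp) = 0.40
Multiply by the mixture weights:
  π_1·p_1 = 0.43 × 0.24 = 0.1032
  π_2·p_2 = 0.26 × 0.32 = 0.0832
  π_3·p_3 = 0.31 × 0.4 = 0.124
Evidence: 0.1032 + 0.0832 + 0.124 = 0.3104
P(Language 3 | x) ≈ 0.3995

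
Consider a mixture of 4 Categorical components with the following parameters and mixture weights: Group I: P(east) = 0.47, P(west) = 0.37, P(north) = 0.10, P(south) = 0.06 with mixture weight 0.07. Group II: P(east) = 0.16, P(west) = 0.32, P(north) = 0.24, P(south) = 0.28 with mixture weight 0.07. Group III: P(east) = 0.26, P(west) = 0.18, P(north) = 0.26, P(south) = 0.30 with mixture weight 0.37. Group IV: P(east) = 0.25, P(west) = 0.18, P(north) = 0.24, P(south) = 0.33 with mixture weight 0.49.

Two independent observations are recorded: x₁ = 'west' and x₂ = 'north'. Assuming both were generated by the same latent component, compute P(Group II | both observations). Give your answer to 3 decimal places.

The responsibility of component k is P(Z=k) f_k(x) divided by Σ_j P(Z=j) f_j(x).
Since both observations come from the same component, the likelihood for component k is f_k(x₁)·f_k(x₂).
  f_I = [0.37] × [0.1] = 0.037
  f_II = [0.32] × [0.24] = 0.0768
  f_III = [0.18] × [0.26] = 0.0468
  f_IV = [0.18] × [0.24] = 0.0432
Unnormalised posteriors:
  P(Z=I)·f_I = 0.07 × 0.037 = 0.00259
  P(Z=II)·f_II = 0.07 × 0.0768 = 0.005376
  P(Z=III)·f_III = 0.37 × 0.0468 = 0.017316
  P(Z=IV)·f_IV = 0.49 × 0.0432 = 0.021168
Sum: 0.00259 + 0.005376 + 0.017316 + 0.021168 = 0.04645
So the posterior for Group II is 0.005376 / 0.04645 ≈ 0.116.

0.116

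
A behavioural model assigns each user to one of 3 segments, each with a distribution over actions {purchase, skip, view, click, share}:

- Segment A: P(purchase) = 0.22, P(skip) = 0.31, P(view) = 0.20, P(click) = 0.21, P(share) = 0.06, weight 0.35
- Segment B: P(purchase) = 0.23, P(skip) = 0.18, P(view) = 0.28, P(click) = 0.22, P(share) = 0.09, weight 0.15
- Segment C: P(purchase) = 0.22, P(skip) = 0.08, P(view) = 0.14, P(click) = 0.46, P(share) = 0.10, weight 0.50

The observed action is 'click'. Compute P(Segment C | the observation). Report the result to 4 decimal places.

The responsibility of component k is P(Z=k) f_k(x) divided by Σ_j P(Z=j) f_j(x).
Categorical probabilities:
  f_A = 0.21
  f_B = 0.22
  f_C = 0.46
Weight by the priors:
  P(Z=A)·f_A = 0.35 × 0.21 = 0.0735
  P(Z=B)·f_B = 0.15 × 0.22 = 0.033
  P(Z=C)·f_C = 0.50 × 0.46 = 0.23
Evidence: 0.0735 + 0.033 + 0.23 = 0.3365
Responsibility of Segment C: 0.23 / 0.3365 ≈ 0.6835

0.6835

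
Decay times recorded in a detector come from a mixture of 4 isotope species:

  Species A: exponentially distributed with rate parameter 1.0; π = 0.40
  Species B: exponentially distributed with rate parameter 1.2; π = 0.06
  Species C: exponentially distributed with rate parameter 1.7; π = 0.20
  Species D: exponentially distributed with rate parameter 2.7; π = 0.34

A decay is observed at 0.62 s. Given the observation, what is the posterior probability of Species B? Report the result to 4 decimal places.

0.0634

The responsibility of component k is w_k f_k(x) divided by Σ_j w_j f_j(x).
Evaluate each component's likelihood at the observed value:
  f_A = 1.0·e^(−1.0·0.62) = 1.0·e^(−0.6200) = 0.537944
  f_B = 1.2·e^(−1.2·0.62) = 1.2·e^(−0.7440) = 0.570251
  f_C = 1.7·e^(−1.7·0.62) = 1.7·e^(−1.0540) = 0.592519
  f_D = 2.7·e^(−2.7·0.62) = 2.7·e^(−1.6740) = 0.506238
Multiply by the mixture weights:
  w_A·f_A = 0.40 × 0.537944 = 0.215178
  w_B·f_B = 0.06 × 0.570251 = 0.0342151
  w_C·f_C = 0.20 × 0.592519 = 0.118504
  w_D·f_D = 0.34 × 0.506238 = 0.172121
Evidence: 0.215178 + 0.0342151 + 0.118504 + 0.172121 = 0.540018
So the posterior for Species B is 0.0342151 / 0.540018 ≈ 0.0634.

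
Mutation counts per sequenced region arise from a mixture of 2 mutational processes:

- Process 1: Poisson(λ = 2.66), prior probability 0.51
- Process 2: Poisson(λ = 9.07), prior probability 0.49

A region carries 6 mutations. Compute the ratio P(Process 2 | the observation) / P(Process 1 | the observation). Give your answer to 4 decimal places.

Posterior odds = (π_i f_i(x)) / (π_j f_j(x)); the normalising sum cancels.
Component likelihoods at x = 6 mutations:
  L_1 = 0.0344139
  L_2 = 0.0889734
0.043597 / 0.0175511 ≈ 2.4840

2.4840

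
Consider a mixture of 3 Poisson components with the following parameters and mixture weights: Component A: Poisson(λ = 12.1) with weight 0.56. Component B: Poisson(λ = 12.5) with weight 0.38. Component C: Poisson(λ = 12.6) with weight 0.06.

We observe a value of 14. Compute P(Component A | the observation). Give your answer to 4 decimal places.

Apply Bayes' rule: the posterior for each component is proportional to its prior times its likelihood at x.
Component likelihoods at x = 14:
  p_A = e^(−12.1)·12.1^14/14! = 0.0919652
  p_B = e^(−12.5)·12.5^14/14! = 0.0971965
  p_C = e^(−12.6)·12.6^14/14! = 0.0983261
Multiply by the mixture weights:
  π_A·p_A = 0.56 × 0.0919652 = 0.0515005
  π_B·p_B = 0.38 × 0.0971965 = 0.0369347
  π_C·p_C = 0.06 × 0.0983261 = 0.00589957
Evidence: 0.0515005 + 0.0369347 + 0.00589957 = 0.0943348
Responsibility of Component A: 0.0515005 / 0.0943348 ≈ 0.5459

0.5459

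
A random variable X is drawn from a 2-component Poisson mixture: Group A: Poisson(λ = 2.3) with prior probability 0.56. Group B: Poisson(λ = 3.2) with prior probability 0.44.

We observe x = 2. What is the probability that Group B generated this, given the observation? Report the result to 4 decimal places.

The responsibility of component k is w_k f_k(x) divided by Σ_j w_j f_j(x).
Poisson probabilities:
  L_A = 0.265185
  L_B = 0.208702
Multiply by the mixture weights:
  w_A·L_A = 0.56 × 0.265185 = 0.148503
  w_B·L_B = 0.44 × 0.208702 = 0.0918291
Evidence: 0.148503 + 0.0918291 = 0.240332
So the posterior for Group B is 0.0918291 / 0.240332 ≈ 0.3821.

0.3821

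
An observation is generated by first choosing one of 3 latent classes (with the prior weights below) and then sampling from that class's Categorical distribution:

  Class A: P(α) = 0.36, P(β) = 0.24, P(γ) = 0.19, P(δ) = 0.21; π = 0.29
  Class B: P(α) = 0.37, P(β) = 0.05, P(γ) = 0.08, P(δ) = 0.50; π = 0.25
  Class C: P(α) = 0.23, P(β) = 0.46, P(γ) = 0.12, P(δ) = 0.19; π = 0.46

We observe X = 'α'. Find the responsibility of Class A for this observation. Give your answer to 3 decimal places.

0.345

By Bayes' theorem, P(k | x) = w_k f_k(x) / Σ_j w_j f_j(x).
Evaluate each component's likelihood at the observed value:
  f_A = P(α | comp) = 0.36
  f_B = P(α | comp) = 0.37
  f_C = P(α | comp) = 0.23
Unnormalised posteriors:
  w_A·f_A = 0.29 × 0.36 = 0.1044
  w_B·f_B = 0.25 × 0.37 = 0.0925
  w_C·f_C = 0.46 × 0.23 = 0.1058
Normaliser: 0.1044 + 0.0925 + 0.1058 = 0.3027
So the posterior for Class A is 0.1044 / 0.3027 ≈ 0.345.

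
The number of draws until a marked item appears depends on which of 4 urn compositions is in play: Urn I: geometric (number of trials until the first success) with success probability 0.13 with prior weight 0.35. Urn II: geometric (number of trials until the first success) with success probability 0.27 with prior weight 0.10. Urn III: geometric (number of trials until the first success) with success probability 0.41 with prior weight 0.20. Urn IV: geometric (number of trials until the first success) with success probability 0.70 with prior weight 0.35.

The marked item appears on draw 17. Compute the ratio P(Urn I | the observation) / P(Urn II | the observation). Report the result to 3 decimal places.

Only the two components matter; the odds are (π_i f_i(x)) / (π_j f_j(x)).
Geometric probabilities:
  p_I = 0.13·(1−0.13)^16 = 0.13·0.107723 = 0.014004
  p_II = 0.27·(1−0.27)^16 = 0.27·0.00650378 = 0.00175602
  p_III = 0.41·(1−0.41)^16 = 0.41·0.000215592 = 8.83926e-05
  p_IV = 0.70·(1−0.70)^16 = 0.70·4.30467e-09 = 3.01327e-09
Posterior odds = (π_I·p_I) / (π_II·p_II) = (0.35·0.014004) / (0.10·0.00175602) = 0.00490139 / 0.000175602 ≈ 27.912

27.912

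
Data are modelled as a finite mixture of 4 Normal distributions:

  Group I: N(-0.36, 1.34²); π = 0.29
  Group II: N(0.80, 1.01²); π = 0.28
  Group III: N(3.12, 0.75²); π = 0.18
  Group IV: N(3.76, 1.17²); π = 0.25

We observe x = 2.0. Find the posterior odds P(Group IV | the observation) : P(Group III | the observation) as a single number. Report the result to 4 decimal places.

0.8758

The posterior odds equal the prior odds times the likelihood ratio: (w_i/w_j)·(f_i(x)/f_j(x)).
Evaluate each component's likelihood at the observed value:
  p_I = (1/(1.34·√(2π)))·exp(−(2.0−-0.36)²/(2·1.34²)) = 0.297718·exp(-1.55090) = 0.0631331
  p_II = (1/(1.01·√(2π)))·exp(−(2.0−0.80)²/(2·1.01²)) = 0.394992·exp(-0.70581) = 0.19501
  p_III = (1/(0.75·√(2π)))·exp(−(2.0−3.12)²/(2·0.75²)) = 0.531923·exp(-1.11502) = 0.174422
  p_IV = (1/(1.17·√(2π)))·exp(−(2.0−3.76)²/(2·1.17²)) = 0.340976·exp(-1.13142) = 0.10999
Odds = (0.25/0.18) × (0.10999/0.174422) = 1.38889 × 0.6306 ≈ 0.8758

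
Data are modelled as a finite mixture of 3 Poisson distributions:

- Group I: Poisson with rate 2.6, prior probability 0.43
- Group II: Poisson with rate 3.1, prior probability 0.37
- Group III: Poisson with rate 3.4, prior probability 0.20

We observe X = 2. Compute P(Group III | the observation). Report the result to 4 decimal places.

P(component k | x) = P(Z=k)·f_k(x) / marginal(x), where marginal(x) = Σ_j P(Z=j)·f_j(x).
Poisson probabilities:
  L_I = e^(−2.6)·2.6^2/2! = 0.251045
  L_II = e^(−3.1)·3.1^2/2! = 0.216461
  L_III = e^(−3.4)·3.4^2/2! = 0.192898
Prior × likelihood for each component:
  P(Z=I)·L_I = 0.43 × 0.251045 = 0.107949
  P(Z=II)·L_II = 0.37 × 0.216461 = 0.0800907
  P(Z=III)·L_III = 0.20 × 0.192898 = 0.0385795
Marginal: 0.107949 + 0.0800907 + 0.0385795 = 0.226619
So the posterior for Group III is 0.0385795 / 0.226619 ≈ 0.1702.

0.1702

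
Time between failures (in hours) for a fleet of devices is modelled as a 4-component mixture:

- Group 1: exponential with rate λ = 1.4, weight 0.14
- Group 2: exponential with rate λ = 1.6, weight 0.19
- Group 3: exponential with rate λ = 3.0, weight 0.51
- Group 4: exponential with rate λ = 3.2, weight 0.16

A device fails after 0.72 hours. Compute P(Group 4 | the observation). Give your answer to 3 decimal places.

0.129

P(component k | x) = π_k·f_k(x) / marginal(x), where marginal(x) = Σ_j π_j·f_j(x).
Evaluate each component's likelihood at the observed value:
  L_1 = 0.510927
  L_2 = 0.505607
  L_3 = 0.345975
  L_4 = 0.319548
Unnormalised posteriors:
  π_1·L_1 = 0.14 × 0.510927 = 0.0715298
  π_2·L_2 = 0.19 × 0.505607 = 0.0960653
  π_3·L_3 = 0.51 × 0.345975 = 0.176447
  π_4·L_4 = 0.16 × 0.319548 = 0.0511276
Sum: 0.0715298 + 0.0960653 + 0.176447 + 0.0511276 = 0.39517
P(Group 4 | data) ≈ 0.129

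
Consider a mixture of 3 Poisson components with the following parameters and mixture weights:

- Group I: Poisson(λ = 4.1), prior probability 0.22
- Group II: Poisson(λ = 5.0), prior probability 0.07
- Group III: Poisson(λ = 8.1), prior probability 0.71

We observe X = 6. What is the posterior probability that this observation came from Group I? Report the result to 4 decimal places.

Posterior ∝ prior × likelihood, so P(k | x) ∝ w_k f_k(x); normalise over all components.
Poisson probabilities:
  f_I = 0.109336
  f_II = 0.146223
  f_III = 0.119067
Unnormalised posteriors:
  w_I·f_I = 0.22 × 0.109336 = 0.0240539
  w_II·f_II = 0.07 × 0.146223 = 0.0102356
  w_III·f_III = 0.71 × 0.119067 = 0.0845377
Evidence: 0.0240539 + 0.0102356 + 0.0845377 = 0.118827
P(Group I | 6) = 0.0240539 / 0.118827 ≈ 0.2024

0.2024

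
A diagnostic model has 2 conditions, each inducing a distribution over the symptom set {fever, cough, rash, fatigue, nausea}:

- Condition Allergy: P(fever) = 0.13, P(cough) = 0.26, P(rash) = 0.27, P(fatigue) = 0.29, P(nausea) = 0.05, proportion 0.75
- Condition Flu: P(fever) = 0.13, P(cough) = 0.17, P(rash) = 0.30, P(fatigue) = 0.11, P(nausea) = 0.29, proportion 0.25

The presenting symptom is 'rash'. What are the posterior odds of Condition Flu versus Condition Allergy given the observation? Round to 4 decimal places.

0.3704

The posterior odds equal the prior odds times the likelihood ratio: (π_i/π_j)·(f_i(x)/f_j(x)).
Categorical probabilities:
  p_Allergy = P(rash | comp) = 0.27
  p_Flu = P(rash | comp) = 0.30
Posterior odds = (π_Flu·p_Flu) / (π_Allergy·p_Allergy) = (0.25·0.3) / (0.75·0.27) = 0.075 / 0.2025 ≈ 0.3704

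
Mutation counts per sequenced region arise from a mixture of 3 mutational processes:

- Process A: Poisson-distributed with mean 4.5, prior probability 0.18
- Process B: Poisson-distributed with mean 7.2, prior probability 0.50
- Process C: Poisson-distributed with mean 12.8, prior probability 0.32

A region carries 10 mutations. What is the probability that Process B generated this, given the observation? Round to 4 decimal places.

0.5571

The responsibility of component k is π_k f_k(x) divided by Σ_j π_j f_j(x).
Component likelihoods at x = 10 mutations:
  f_A = e^(−4.5)·4.5^10/10! = 0.0104241
  f_B = e^(−7.2)·7.2^10/10! = 0.0770268
  f_C = e^(−12.8)·12.8^10/10! = 0.0898188
Multiply by the mixture weights:
  π_A·f_A = 0.18 × 0.0104241 = 0.00187633
  π_B·f_B = 0.50 × 0.0770268 = 0.0385134
  π_C·f_C = 0.32 × 0.0898188 = 0.028742
Marginal: 0.00187633 + 0.0385134 + 0.028742 = 0.0691317
P(Process B | the observation) = 0.0385134 / 0.0691317 ≈ 0.5571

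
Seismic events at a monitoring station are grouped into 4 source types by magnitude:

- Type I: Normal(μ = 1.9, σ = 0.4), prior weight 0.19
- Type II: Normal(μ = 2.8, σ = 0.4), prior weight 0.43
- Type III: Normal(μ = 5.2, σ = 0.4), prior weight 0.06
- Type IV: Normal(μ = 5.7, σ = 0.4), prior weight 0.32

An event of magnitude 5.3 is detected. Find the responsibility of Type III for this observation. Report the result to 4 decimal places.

0.2305

Posterior ∝ prior × likelihood, so P(k | x) ∝ P(Z=k) f_k(x); normalise over all components.
Evaluate each component's likelihood at the observed value:
  f_I = 2.04156e-16
  f_II = 3.285e-09
  f_III = 0.96667
  f_IV = 0.604927
Multiply by the mixture weights:
  P(Z=I)·f_I = 0.19 × 2.04156e-16 = 3.87896e-17
  P(Z=II)·f_II = 0.43 × 3.285e-09 = 1.41255e-09
  P(Z=III)·f_III = 0.06 × 0.96667 = 0.0580002
  P(Z=IV)·f_IV = 0.32 × 0.604927 = 0.193577
Denominator: 3.87896e-17 + 1.41255e-09 + 0.0580002 + 0.193577 = 0.251577
P(Type III | data) = 0.0580002 / 0.251577 ≈ 0.2305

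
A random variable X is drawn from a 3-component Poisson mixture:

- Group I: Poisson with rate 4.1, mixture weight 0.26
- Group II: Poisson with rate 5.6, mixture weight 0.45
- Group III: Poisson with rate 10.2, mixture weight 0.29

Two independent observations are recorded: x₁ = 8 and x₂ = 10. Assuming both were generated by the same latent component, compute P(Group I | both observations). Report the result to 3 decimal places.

By Bayes' theorem, P(k | x) = π_k f_k(x) / Σ_j π_j f_j(x).
Since both observations come from the same component, the likelihood for component k is f_k(x₁)·f_k(x₂).
  f_I = [e^(−4.1)·4.1^8/8! = 0.0328203] × [0.00613011] = 0.000201192
  f_II = [e^(−5.6)·5.6^8/8! = 0.0887022] × [0.0309078] = 0.00274159
  f_III = [e^(−10.2)·10.2^8/8! = 0.108013] × [0.124863] = 0.0134869
Multiply by the mixture weights:
  π_I·f_I = 0.26 × 0.000201192 = 5.231e-05
  π_II·f_II = 0.45 × 0.00274159 = 0.00123372
  π_III·f_III = 0.29 × 0.0134869 = 0.0039112
Denominator: 5.231e-05 + 0.00123372 + 0.0039112 = 0.00519723
P(Group I | x₁,x₂) ≈ 0.010

0.010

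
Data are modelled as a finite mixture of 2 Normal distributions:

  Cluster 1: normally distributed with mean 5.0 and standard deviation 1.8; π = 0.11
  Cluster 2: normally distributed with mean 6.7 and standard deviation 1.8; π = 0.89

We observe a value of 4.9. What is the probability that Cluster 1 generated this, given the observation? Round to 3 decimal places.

0.169

By Bayes' theorem, P(k | x) = π_k f_k(x) / Σ_j π_j f_j(x).
Normal densities:
  p_1 = (1/(1.8·√(2π)))·exp(−(4.9−5.0)²/(2·1.8²)) = 0.221635·exp(-0.00154) = 0.221293
  p_2 = (1/(1.8·√(2π)))·exp(−(4.9−6.7)²/(2·1.8²)) = 0.221635·exp(-0.50000) = 0.134428
Prior × likelihood for each component:
  π_1·p_1 = 0.11 × 0.221293 = 0.0243422
  π_2·p_2 = 0.89 × 0.134428 = 0.119641
Marginal: 0.0243422 + 0.119641 = 0.143983
So the posterior for Cluster 1 is 0.0243422 / 0.143983 ≈ 0.169.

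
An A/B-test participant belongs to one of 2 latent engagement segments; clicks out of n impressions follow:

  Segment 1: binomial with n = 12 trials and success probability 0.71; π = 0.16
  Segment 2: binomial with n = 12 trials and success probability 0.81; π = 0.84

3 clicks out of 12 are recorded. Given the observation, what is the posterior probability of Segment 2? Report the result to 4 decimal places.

Posterior ∝ prior × likelihood, so P(k | x) ∝ P(Z=k) f_k(x); normalise over all components.
Component likelihoods at x = 3 clicks out of 12:
  p_1 = C(12,3)·0.71^3·0.29^9 = 220·0.357911·1.45071e-05 = 0.0011423
  p_2 = C(12,3)·0.81^3·0.19^9 = 220·0.531441·3.22688e-07 = 3.77277e-05
Prior × likelihood for each component:
  P(Z=1)·p_1 = 0.16 × 0.0011423 = 0.000182768
  P(Z=2)·p_2 = 0.84 × 3.77277e-05 = 3.16913e-05
Sum: 0.000182768 + 3.16913e-05 = 0.000214459
P(Segment 2 | data) ≈ 0.1478

0.1478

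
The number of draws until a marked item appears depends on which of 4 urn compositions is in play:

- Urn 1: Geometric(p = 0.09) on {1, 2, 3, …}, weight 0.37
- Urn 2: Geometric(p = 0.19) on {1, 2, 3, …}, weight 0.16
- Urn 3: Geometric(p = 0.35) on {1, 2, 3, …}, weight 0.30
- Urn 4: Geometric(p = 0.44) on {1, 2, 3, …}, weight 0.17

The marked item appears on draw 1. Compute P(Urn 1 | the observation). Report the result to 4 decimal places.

0.1368

Apply Bayes' rule: the posterior for each component is proportional to its prior times its likelihood at x.
Evaluate each component's likelihood at the observed value:
  L_1 = 0.09·(1−0.09)^0 = 0.09·1 = 0.09
  L_2 = 0.19·(1−0.19)^0 = 0.19·1 = 0.19
  L_3 = 0.35·(1−0.35)^0 = 0.35·1 = 0.35
  L_4 = 0.44·(1−0.44)^0 = 0.44·1 = 0.44
Multiply by the mixture weights:
  w_1·L_1 = 0.37 × 0.09 = 0.0333
  w_2·L_2 = 0.16 × 0.19 = 0.0304
  w_3·L_3 = 0.30 × 0.35 = 0.105
  w_4·L_4 = 0.17 × 0.44 = 0.0748
Normaliser: 0.0333 + 0.0304 + 0.105 + 0.0748 = 0.2435
So the posterior for Urn 1 is 0.0333 / 0.2435 ≈ 0.1368.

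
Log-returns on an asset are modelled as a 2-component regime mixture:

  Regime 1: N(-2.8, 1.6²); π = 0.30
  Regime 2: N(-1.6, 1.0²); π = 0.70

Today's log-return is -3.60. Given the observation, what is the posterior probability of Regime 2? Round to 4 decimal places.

Posterior ∝ prior × likelihood, so P(k | x) ∝ w_k f_k(x); normalise over all components.
Normal densities:
  L_1 = 0.220041
  L_2 = 0.053991
Weight by the priors:
  w_1·L_1 = 0.30 × 0.220041 = 0.0660122
  w_2·L_2 = 0.70 × 0.053991 = 0.0377937
Normaliser: 0.0660122 + 0.0377937 = 0.103806
Responsibility of Regime 2: 0.0377937 / 0.103806 ≈ 0.3641

0.3641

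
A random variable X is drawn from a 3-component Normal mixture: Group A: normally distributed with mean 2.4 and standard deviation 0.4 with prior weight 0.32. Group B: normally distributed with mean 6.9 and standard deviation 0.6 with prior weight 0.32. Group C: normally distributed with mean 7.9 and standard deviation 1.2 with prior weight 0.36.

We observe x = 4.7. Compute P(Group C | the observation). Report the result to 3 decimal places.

Posterior ∝ prior × likelihood, so P(k | x) ∝ w_k f_k(x); normalise over all components.
Normal densities:
  p_A = (1/(0.4·√(2π)))·exp(−(4.7−2.4)²/(2·0.4²)) = 0.997356·exp(-16.53125) = 6.59811e-08
  p_B = (1/(0.6·√(2π)))·exp(−(4.7−6.9)²/(2·0.6²)) = 0.664904·exp(-6.72222) = 0.000800451
  p_C = (1/(1.2·√(2π)))·exp(−(4.7−7.9)²/(2·1.2²)) = 0.332452·exp(-3.55556) = 0.00949666
Multiply by the mixture weights:
  w_A·p_A = 0.32 × 6.59811e-08 = 2.11139e-08
  w_B·p_B = 0.32 × 0.000800451 = 0.000256144
  w_C·p_C = 0.36 × 0.00949666 = 0.0034188
Marginal: 2.11139e-08 + 0.000256144 + 0.0034188 = 0.00367496
Responsibility of Group C: 0.0034188 / 0.00367496 ≈ 0.930

0.930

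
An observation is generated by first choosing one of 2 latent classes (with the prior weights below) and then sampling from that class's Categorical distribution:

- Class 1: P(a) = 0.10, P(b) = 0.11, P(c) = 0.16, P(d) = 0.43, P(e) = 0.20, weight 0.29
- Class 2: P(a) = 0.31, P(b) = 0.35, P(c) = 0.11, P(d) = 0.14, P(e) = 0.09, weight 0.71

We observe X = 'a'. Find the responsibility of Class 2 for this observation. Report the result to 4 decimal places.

0.8836

The responsibility of component k is π_k f_k(x) divided by Σ_j π_j f_j(x).
Component likelihoods at x = 'a':
  L_1 = P(a | comp) = 0.10
  L_2 = P(a | comp) = 0.31
Prior × likelihood for each component:
  π_1·L_1 = 0.29 × 0.1 = 0.029
  π_2·L_2 = 0.71 × 0.31 = 0.2201
Marginal: 0.029 + 0.2201 = 0.2491
So the posterior for Class 2 is 0.2201 / 0.2491 ≈ 0.8836.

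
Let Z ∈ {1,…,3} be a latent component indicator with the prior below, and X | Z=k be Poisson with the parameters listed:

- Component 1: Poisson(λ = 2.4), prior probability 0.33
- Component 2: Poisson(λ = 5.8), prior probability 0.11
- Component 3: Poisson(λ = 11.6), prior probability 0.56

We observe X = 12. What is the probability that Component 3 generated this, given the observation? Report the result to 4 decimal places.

Apply Bayes' rule: the posterior for each component is proportional to its prior times its likelihood at x.
Component likelihoods at x = 12:
  f_1 = e^(−2.4)·2.4^12/12! = 6.91658e-06
  f_2 = e^(−5.8)·5.8^12/12! = 0.0091599
  f_3 = e^(−11.6)·11.6^12/12! = 0.113591
Weight by the priors:
  π_1·f_1 = 0.33 × 6.91658e-06 = 2.28247e-06
  π_2·f_2 = 0.11 × 0.0091599 = 0.00100759
  π_3·f_3 = 0.56 × 0.113591 = 0.0636108
Normaliser: 2.28247e-06 + 0.00100759 + 0.0636108 = 0.0646207
P(Component 3 | the observation) = 0.0636108 / 0.0646207 ≈ 0.9844

0.9844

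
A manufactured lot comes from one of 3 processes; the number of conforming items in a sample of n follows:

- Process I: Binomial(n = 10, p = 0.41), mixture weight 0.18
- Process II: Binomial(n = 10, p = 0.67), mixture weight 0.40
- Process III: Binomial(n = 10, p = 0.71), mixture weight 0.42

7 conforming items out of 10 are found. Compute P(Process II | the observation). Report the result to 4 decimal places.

Apply Bayes' rule: the posterior for each component is proportional to its prior times its likelihood at x.
Binomial probabilities:
  f_I = 0.0479981
  f_II = 0.261365
  f_III = 0.266185
Multiply by the mixture weights:
  π_I·f_I = 0.18 × 0.0479981 = 0.00863966
  π_II·f_II = 0.40 × 0.261365 = 0.104546
  π_III·f_III = 0.42 × 0.266185 = 0.111798
Sum: 0.00863966 + 0.104546 + 0.111798 = 0.224983
Responsibility of Process II: 0.104546 / 0.224983 ≈ 0.4647

0.4647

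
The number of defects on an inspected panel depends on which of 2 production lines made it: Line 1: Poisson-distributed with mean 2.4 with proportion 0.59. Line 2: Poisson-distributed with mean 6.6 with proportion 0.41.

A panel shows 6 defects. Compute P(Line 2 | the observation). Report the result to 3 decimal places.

The responsibility of component k is π_k f_k(x) divided by Σ_j π_j f_j(x).
Component likelihoods at x = 6 defects:
  f_1 = 0.0240784
  f_2 = 0.156166
Multiply by the mixture weights:
  π_1·f_1 = 0.59 × 0.0240784 = 0.0142063
  π_2·f_2 = 0.41 × 0.156166 = 0.0640282
Normaliser: 0.0142063 + 0.0640282 = 0.0782345
So the posterior for Line 2 is 0.0640282 / 0.0782345 ≈ 0.818.

0.818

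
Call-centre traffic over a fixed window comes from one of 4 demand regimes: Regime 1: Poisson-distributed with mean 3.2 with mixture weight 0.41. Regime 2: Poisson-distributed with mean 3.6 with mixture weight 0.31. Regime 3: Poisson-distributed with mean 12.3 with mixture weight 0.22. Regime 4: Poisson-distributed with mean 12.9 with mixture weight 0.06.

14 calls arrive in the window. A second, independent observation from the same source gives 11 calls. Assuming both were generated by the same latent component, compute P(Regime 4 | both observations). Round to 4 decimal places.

0.2127

P(component k | x) = π_k·f_k(x) / marginal(x), where marginal(x) = Σ_j π_j·f_j(x).
Since both observations come from the same component, the likelihood for component k is f_k(x₁)·f_k(x₂).
  f_1 = [e^(−3.2)·3.2^14/14! = 5.52013e-06] × [0.000367919] = 2.03096e-09
  f_2 = [e^(−3.6)·3.6^14/14! = 1.92472e-05] × [0.000900973] = 1.73412e-08
  f_3 = [e^(−12.3)·12.3^14/14! = 0.0947199] × [0.111168] = 0.0105298
  f_4 = [e^(−12.9)·12.9^14/14! = 0.101263] × [0.103023] = 0.0104323
Multiply by the mixture weights:
  π_1·f_1 = 0.41 × 2.03096e-09 = 8.32692e-10
  π_2·f_2 = 0.31 × 1.73412e-08 = 5.37576e-09
  π_3·f_3 = 0.22 × 0.0105298 = 0.00231655
  π_4·f_4 = 0.06 × 0.0104323 = 0.000625939
Evidence: 8.32692e-10 + 5.37576e-09 + 0.00231655 + 0.000625939 = 0.0029425
P(Regime 4 | data) = 0.000625939 / 0.0029425 ≈ 0.2127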